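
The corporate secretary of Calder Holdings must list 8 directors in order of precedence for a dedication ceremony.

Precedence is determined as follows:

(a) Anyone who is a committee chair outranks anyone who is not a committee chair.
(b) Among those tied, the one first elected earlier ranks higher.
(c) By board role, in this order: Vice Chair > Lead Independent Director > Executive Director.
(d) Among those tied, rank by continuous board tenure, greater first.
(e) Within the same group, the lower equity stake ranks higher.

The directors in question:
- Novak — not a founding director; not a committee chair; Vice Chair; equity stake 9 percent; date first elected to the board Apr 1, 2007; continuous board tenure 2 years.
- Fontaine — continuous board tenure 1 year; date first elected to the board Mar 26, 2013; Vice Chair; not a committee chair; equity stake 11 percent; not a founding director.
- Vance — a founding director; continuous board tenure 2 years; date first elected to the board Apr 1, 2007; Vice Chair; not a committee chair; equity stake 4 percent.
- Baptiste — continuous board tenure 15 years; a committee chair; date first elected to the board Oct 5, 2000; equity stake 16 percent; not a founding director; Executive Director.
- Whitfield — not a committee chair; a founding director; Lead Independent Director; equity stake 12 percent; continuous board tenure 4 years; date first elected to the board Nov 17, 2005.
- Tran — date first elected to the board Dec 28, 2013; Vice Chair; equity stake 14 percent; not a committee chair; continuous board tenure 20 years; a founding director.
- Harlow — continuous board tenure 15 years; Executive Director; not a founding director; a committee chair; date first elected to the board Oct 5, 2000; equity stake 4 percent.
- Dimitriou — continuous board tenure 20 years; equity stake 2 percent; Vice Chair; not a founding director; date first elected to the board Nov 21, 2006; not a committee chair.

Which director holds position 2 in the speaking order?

By the first rule: Harlow and Baptiste (both a committee chair); then Whitfield, Dimitriou, Vance, Novak, Fontaine and Tran (each not a committee chair).
Harlow and Baptiste both have date first elected to the board Oct 5, 2000, so the next rule applies.
Harlow and Baptiste are each Executive Director, so the next rule applies.
Harlow and Baptiste both have continuous board tenure 15 years, so the next rule applies.
Among Harlow and Baptiste, by equity stake (lower first): Harlow (4 percent) before Baptiste (16 percent).
Among Whitfield, Dimitriou, Vance, Novak, Fontaine and Tran, by date first elected to the board (earlier first): Whitfield (Nov 17, 2005) before Dimitriou (Nov 21, 2006) before Vance and Novak (Apr 1, 2007) before Fontaine (Mar 26, 2013) before Tran (Dec 28, 2013).
Vance and Novak are each Vice Chair, so the next rule applies.
Vance and Novak both have continuous board tenure 2 years, so the next rule applies.
Among Vance and Novak, by equity stake (lower first): Vance (4 percent) before Novak (9 percent).
Order: Harlow, Baptiste, Whitfield, Dimitriou, Vance, Novak, Fontaine, Tran.

Baptiste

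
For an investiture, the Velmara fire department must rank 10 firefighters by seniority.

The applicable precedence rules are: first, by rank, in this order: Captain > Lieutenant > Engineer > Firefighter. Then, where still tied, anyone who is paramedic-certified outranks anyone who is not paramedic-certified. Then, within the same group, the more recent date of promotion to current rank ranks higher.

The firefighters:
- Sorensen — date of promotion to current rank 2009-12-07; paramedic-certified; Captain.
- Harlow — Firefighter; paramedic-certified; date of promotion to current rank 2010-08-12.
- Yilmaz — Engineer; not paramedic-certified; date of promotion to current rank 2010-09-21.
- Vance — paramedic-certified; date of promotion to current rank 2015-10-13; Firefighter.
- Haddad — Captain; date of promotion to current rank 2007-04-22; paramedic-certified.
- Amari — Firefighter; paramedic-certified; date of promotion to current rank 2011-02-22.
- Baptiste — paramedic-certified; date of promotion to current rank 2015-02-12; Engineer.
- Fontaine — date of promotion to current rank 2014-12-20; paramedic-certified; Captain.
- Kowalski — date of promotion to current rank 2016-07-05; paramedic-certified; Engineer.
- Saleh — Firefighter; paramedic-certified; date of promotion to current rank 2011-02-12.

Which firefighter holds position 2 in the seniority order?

By rank: Fontaine, Sorensen and Haddad (Captain); then Kowalski, Baptiste and Yilmaz (Engineer); then Vance, Amari, Saleh and Harlow (Firefighter).
Fontaine, Sorensen and Haddad are each paramedic-certified, so the next rule applies.
Among Fontaine, Sorensen and Haddad, by date of promotion to current rank (later first): Fontaine (2014-12-20) before Sorensen (2009-12-07) before Haddad (2007-04-22).
Among Kowalski, Baptiste and Yilmaz, paramedic-certified before not paramedic-certified: Kowalski and Baptiste (paramedic-certified) before Yilmaz (not paramedic-certified).
Among Kowalski and Baptiste, by date of promotion to current rank (later first): Kowalski (2016-07-05) before Baptiste (2015-02-12).
Vance, Amari, Saleh and Harlow are each paramedic-certified, so the next rule applies.
Among Vance, Amari, Saleh and Harlow, by date of promotion to current rank (later first): Vance (2015-10-13) before Amari (2011-02-22) before Saleh (2011-02-12) before Harlow (2010-08-12).
Order: Fontaine, Sorensen, Haddad, Kowalski, Baptiste, Yilmaz, Vance, Amari, Saleh, Harlow.

Sorensen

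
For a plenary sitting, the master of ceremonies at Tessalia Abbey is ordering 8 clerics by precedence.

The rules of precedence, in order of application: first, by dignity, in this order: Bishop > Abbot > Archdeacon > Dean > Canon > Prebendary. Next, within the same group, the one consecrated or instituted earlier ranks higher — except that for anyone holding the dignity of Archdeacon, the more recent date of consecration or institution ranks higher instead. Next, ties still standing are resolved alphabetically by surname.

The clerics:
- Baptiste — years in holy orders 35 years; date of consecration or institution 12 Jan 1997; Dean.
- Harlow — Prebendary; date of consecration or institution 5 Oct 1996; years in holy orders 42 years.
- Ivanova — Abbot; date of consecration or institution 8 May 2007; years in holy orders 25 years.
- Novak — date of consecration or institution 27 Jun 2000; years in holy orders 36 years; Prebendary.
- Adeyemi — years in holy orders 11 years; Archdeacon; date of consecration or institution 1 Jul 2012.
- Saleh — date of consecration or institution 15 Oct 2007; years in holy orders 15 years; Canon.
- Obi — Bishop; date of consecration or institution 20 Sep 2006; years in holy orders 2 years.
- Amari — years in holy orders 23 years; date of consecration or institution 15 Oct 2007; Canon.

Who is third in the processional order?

By dignity: Obi (Bishop); then Ivanova (Abbot); then Adeyemi (Archdeacon); then Baptiste (Dean); then Amari and Saleh (Canon); then Harlow and Novak (Prebendary).
Amari and Saleh both have date of consecration or institution 15 Oct 2007, so the next rule applies.
Among Amari and Saleh, alphabetically by surname: Amari before Saleh.
Among Harlow and Novak, by date of consecration or institution (earlier first): Harlow (5 Oct 1996) before Novak (27 Jun 2000).
Order: Obi, Ivanova, Adeyemi, Baptiste, Amari, Saleh, Harlow, Novak.

Adeyemi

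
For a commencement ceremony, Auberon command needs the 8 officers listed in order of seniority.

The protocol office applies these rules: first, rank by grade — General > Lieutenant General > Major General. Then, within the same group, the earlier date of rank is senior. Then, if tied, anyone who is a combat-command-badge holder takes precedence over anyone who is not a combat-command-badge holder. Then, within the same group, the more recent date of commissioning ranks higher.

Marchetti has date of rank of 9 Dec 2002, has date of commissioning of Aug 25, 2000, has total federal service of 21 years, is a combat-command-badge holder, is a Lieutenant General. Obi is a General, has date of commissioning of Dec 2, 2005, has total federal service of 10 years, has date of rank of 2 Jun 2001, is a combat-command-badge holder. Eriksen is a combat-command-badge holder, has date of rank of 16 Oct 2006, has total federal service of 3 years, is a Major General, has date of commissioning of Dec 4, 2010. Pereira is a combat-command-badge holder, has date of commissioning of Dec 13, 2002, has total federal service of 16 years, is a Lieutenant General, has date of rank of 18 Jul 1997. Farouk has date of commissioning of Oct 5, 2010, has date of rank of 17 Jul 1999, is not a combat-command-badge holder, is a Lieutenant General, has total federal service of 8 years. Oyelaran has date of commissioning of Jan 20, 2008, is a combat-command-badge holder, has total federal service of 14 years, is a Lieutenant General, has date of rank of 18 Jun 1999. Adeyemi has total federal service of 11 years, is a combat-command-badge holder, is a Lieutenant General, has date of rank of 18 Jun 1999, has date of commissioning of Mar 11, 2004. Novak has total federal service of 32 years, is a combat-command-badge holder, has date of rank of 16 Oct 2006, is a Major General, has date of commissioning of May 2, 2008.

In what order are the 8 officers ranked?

By grade: Obi (General); then Pereira, Oyelaran, Adeyemi, Farouk and Marchetti (Lieutenant General); then Eriksen and Novak (Major General).
Among Pereira, Oyelaran, Adeyemi, Farouk and Marchetti, by date of rank (earlier first): Pereira (18 Jul 1997) before Oyelaran and Adeyemi (18 Jun 1999) before Farouk (17 Jul 1999) before Marchetti (9 Dec 2002).
Oyelaran and Adeyemi are each a combat-command-badge holder, so the next rule applies.
Among Oyelaran and Adeyemi, by date of commissioning (later first): Oyelaran (Jan 20, 2008) before Adeyemi (Mar 11, 2004).
Eriksen and Novak both have date of rank 16 Oct 2006, so the next rule applies.
Eriksen and Novak are each a combat-command-badge holder, so the next rule applies.
Among Eriksen and Novak, by date of commissioning (later first): Eriksen (Dec 4, 2010) before Novak (May 2, 2008).
Full order: Obi, Pereira, Oyelaran, Adeyemi, Farouk, Marchetti, Eriksen, Novak.

Obi, Pereira, Oyelaran, Adeyemi, Farouk, Marchetti, Eriksen, Novak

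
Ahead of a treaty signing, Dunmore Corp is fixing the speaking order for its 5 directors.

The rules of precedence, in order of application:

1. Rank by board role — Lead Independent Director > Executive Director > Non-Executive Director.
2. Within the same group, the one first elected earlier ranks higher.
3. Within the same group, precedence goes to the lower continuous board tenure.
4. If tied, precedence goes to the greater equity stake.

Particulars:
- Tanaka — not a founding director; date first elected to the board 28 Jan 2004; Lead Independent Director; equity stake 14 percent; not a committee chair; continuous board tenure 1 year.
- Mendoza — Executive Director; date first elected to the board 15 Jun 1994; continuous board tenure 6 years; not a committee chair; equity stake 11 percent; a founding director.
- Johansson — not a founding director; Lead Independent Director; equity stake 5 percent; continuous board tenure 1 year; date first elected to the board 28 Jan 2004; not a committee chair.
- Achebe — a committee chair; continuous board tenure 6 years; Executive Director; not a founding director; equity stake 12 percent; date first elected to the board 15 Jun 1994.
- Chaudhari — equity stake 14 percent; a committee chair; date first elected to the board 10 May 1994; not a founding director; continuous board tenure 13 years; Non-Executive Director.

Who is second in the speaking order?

By board role: Tanaka and Johansson (Lead Independent Director); then Achebe and Mendoza (Executive Director); then Chaudhari (Non-Executive Director).
Tanaka and Johansson both have date first elected to the board 28 Jan 2004, so the next rule applies.
Tanaka and Johansson both have continuous board tenure 1 year, so the next rule applies.
Among Tanaka and Johansson, by equity stake (higher first): Tanaka (14 percent) before Johansson (5 percent).
Achebe and Mendoza both have date first elected to the board 15 Jun 1994, so the next rule applies.
Achebe and Mendoza both have continuous board tenure 6 years, so the next rule applies.
Among Achebe and Mendoza, by equity stake (higher first): Achebe (12 percent) before Mendoza (11 percent).
Order: Tanaka, Johansson, Achebe, Mendoza, Chaudhari.

Johansson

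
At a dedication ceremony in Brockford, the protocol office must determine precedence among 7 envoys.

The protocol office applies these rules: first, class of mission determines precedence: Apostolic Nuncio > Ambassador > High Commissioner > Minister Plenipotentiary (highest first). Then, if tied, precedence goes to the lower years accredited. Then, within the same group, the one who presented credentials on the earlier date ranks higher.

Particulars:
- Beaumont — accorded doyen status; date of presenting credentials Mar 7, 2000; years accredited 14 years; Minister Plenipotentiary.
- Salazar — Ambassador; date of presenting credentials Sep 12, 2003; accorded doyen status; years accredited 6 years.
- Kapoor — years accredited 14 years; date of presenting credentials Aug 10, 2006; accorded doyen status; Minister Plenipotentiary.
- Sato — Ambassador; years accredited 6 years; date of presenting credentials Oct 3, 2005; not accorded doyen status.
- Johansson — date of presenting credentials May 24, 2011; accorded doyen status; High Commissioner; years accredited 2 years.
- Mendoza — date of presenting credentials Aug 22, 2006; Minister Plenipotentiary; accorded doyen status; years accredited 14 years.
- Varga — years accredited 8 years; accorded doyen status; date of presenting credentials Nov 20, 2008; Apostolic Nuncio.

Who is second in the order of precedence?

Salazar

By class of mission: Varga (Apostolic Nuncio); then Salazar and Sato (Ambassador); then Johansson (High Commissioner); then Beaumont, Kapoor and Mendoza (Minister Plenipotentiary).
Salazar and Sato both have years accredited 6 years, so the next rule applies.
Among Salazar and Sato, by date of presenting credentials (earlier first): Salazar (Sep 12, 2003) before Sato (Oct 3, 2005).
Beaumont, Kapoor and Mendoza all have years accredited 14 years, so the next rule applies.
Among Beaumont, Kapoor and Mendoza, by date of presenting credentials (earlier first): Beaumont (Mar 7, 2000) before Kapoor (Aug 10, 2006) before Mendoza (Aug 22, 2006).
Order: Varga, Salazar, Sato, Johansson, Beaumont, Kapoor, Mendoza.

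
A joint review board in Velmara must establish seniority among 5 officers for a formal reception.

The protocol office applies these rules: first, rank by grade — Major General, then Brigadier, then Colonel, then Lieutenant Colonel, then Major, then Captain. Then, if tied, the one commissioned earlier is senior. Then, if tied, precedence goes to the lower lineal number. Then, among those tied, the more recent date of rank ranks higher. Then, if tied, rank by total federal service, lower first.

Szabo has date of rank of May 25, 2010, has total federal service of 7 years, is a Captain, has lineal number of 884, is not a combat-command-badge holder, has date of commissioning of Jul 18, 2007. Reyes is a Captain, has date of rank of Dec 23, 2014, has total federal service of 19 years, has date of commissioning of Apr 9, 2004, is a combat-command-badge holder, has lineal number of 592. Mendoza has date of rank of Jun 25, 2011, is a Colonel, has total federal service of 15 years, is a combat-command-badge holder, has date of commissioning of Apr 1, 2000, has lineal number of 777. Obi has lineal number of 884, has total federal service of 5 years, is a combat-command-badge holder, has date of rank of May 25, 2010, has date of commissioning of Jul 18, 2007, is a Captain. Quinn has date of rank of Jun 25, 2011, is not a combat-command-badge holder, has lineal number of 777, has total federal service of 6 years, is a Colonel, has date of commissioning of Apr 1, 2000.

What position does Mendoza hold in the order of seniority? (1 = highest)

By grade: Quinn and Mendoza (Colonel); then Reyes, Obi and Szabo (Captain).
Quinn and Mendoza both have date of commissioning Apr 1, 2000, so the next rule applies.
Quinn and Mendoza both have lineal number 777, so the next rule applies.
Quinn and Mendoza both have date of rank Jun 25, 2011, so the next rule applies.
Among Quinn and Mendoza, by total federal service (lower first): Quinn (6 years) before Mendoza (15 years).
Among Reyes, Obi and Szabo, by date of commissioning (earlier first): Reyes (Apr 9, 2004) before Obi and Szabo (Jul 18, 2007).
Obi and Szabo both have lineal number 884, so the next rule applies.
Obi and Szabo both have date of rank May 25, 2010, so the next rule applies.
Among Obi and Szabo, by total federal service (lower first): Obi (5 years) before Szabo (7 years).
Order: Quinn, Mendoza, Reyes, Obi, Szabo. So position 2.

2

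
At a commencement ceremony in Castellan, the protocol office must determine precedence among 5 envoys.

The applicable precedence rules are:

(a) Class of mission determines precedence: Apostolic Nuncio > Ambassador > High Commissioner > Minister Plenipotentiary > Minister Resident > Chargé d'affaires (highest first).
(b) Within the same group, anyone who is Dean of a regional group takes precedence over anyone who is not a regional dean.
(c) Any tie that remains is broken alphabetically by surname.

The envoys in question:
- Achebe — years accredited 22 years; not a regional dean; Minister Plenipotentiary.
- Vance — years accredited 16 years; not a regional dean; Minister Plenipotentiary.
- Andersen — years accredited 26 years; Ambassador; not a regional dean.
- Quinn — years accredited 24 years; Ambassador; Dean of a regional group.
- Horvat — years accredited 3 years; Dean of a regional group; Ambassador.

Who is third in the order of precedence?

By class of mission: Horvat, Quinn and Andersen (Ambassador); then Achebe and Vance (Minister Plenipotentiary).
Among Horvat, Quinn and Andersen, Dean of a regional group before not a regional dean: Horvat and Quinn (Dean of a regional group) before Andersen (not a regional dean).
Among Horvat and Quinn, alphabetically by surname: Horvat before Quinn.
Achebe and Vance are each not a regional dean, so the next rule applies.
Among Achebe and Vance, alphabetically by surname: Achebe before Vance.
Order: Horvat, Quinn, Andersen, Achebe, Vance.

Andersen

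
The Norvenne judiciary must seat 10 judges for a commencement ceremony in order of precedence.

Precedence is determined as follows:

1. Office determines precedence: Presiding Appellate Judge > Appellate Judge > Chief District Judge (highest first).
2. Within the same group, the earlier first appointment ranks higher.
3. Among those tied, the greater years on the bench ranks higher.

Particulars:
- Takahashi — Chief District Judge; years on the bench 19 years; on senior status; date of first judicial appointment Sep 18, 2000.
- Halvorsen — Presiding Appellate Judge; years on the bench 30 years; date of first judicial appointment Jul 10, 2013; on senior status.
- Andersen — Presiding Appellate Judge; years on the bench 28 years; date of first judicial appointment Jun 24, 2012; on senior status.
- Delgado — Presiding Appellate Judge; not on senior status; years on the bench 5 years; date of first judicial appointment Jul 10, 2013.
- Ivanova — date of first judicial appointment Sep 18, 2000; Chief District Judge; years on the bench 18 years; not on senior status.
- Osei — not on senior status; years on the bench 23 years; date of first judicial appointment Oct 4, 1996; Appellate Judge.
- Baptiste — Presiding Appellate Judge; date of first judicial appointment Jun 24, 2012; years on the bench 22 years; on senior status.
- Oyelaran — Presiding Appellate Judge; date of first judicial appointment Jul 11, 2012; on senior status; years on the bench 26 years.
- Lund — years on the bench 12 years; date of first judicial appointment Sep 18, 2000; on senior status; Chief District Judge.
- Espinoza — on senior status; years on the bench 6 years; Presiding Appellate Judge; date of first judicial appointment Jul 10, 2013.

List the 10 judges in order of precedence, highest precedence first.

By office: Andersen, Baptiste, Oyelaran, Halvorsen, Espinoza and Delgado (Presiding Appellate Judge); then Osei (Appellate Judge); then Takahashi, Ivanova and Lund (Chief District Judge).
Among Andersen, Baptiste, Oyelaran, Halvorsen, Espinoza and Delgado, by date of first judicial appointment (earlier first): Andersen and Baptiste (Jun 24, 2012) before Oyelaran (Jul 11, 2012) before Halvorsen, Espinoza and Delgado (Jul 10, 2013).
Among Andersen and Baptiste, by years on the bench (higher first): Andersen (28 years) before Baptiste (22 years).
Among Halvorsen, Espinoza and Delgado, by years on the bench (higher first): Halvorsen (30 years) before Espinoza (6 years) before Delgado (5 years).
Takahashi, Ivanova and Lund all have date of first judicial appointment Sep 18, 2000, so the next rule applies.
Among Takahashi, Ivanova and Lund, by years on the bench (higher first): Takahashi (19 years) before Ivanova (18 years) before Lund (12 years).
Full order: Andersen, Baptiste, Oyelaran, Halvorsen, Espinoza, Delgado, Osei, Takahashi, Ivanova, Lund.

Andersen, Baptiste, Oyelaran, Halvorsen, Espinoza, Delgado, Osei, Takahashi, Ivanova, Lund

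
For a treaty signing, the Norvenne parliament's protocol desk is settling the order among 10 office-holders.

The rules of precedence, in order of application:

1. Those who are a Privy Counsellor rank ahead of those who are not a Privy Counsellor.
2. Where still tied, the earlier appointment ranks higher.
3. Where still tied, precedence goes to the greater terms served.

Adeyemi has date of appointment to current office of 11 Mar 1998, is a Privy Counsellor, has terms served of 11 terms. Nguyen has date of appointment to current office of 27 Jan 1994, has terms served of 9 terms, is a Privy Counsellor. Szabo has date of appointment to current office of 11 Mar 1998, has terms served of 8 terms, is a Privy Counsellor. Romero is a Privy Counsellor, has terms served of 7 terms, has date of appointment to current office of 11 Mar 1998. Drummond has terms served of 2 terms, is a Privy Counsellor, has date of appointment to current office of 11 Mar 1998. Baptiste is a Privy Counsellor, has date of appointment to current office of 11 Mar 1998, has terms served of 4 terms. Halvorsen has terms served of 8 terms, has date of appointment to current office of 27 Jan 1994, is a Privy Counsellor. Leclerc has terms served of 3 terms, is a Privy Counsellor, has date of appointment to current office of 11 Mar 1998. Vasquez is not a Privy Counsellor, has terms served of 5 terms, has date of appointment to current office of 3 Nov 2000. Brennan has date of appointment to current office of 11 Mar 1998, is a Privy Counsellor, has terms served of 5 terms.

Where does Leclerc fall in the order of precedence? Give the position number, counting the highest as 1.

8

By the first rule: Nguyen, Halvorsen, Adeyemi, Szabo, Romero, Brennan, Baptiste, Leclerc and Drummond (each a Privy Counsellor); then Vasquez (not a Privy Counsellor).
Among Nguyen, Halvorsen, Adeyemi, Szabo, Romero, Brennan, Baptiste, Leclerc and Drummond, by date of appointment to current office (earlier first): Nguyen and Halvorsen (27 Jan 1994) before Adeyemi, Szabo, Romero, Brennan, Baptiste, Leclerc and Drummond (11 Mar 1998).
Among Nguyen and Halvorsen, by terms served (higher first): Nguyen (9 terms) before Halvorsen (8 terms).
Among Adeyemi, Szabo, Romero, Brennan, Baptiste, Leclerc and Drummond, by terms served (higher first): Adeyemi (11 terms) before Szabo (8 terms) before Romero (7 terms) before Brennan (5 terms) before Baptiste (4 terms) before Leclerc (3 terms) before Drummond (2 terms).
Order: Nguyen, Halvorsen, Adeyemi, Szabo, Romero, Brennan, Baptiste, Leclerc, Drummond, Vasquez. So position 8.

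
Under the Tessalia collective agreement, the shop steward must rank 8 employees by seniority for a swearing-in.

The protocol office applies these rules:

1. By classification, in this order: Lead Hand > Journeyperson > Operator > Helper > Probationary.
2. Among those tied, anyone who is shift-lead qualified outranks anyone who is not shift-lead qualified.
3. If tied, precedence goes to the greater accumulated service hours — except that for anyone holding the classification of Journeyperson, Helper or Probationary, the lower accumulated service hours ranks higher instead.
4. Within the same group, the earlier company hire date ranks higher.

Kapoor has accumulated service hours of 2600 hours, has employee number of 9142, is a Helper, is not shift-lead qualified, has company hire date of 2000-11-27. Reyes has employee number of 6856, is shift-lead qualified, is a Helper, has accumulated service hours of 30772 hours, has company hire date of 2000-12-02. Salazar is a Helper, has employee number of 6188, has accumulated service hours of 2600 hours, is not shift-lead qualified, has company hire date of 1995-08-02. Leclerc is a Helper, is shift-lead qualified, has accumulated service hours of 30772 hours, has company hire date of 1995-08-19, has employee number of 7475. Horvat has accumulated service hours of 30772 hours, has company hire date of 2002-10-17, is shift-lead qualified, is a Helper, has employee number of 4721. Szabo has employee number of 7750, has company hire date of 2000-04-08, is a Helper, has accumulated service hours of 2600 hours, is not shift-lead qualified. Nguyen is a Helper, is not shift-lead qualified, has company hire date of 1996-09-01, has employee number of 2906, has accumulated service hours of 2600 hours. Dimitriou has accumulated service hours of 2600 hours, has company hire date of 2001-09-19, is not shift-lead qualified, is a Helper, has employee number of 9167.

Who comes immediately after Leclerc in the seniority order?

By classification: Leclerc, Reyes, Horvat, Salazar, Nguyen, Szabo, Kapoor and Dimitriou (Helper).
Among Leclerc, Reyes, Horvat, Salazar, Nguyen, Szabo, Kapoor and Dimitriou, shift-lead qualified before not shift-lead qualified: Leclerc, Reyes and Horvat (shift-lead qualified) before Salazar, Nguyen, Szabo, Kapoor and Dimitriou (not shift-lead qualified).
Leclerc, Reyes and Horvat all have accumulated service hours 30772 hours, so the next rule applies.
Among Leclerc, Reyes and Horvat, by company hire date (earlier first): Leclerc (1995-08-19) before Reyes (2000-12-02) before Horvat (2002-10-17).
Salazar, Nguyen, Szabo, Kapoor and Dimitriou all have accumulated service hours 2600 hours, so the next rule applies.
Among Salazar, Nguyen, Szabo, Kapoor and Dimitriou, by company hire date (earlier first): Salazar (1995-08-02) before Nguyen (1996-09-01) before Szabo (2000-04-08) before Kapoor (2000-11-27) before Dimitriou (2001-09-19).
Order: Leclerc, Reyes, Horvat, Salazar, Nguyen, Szabo, Kapoor, Dimitriou.

Reyes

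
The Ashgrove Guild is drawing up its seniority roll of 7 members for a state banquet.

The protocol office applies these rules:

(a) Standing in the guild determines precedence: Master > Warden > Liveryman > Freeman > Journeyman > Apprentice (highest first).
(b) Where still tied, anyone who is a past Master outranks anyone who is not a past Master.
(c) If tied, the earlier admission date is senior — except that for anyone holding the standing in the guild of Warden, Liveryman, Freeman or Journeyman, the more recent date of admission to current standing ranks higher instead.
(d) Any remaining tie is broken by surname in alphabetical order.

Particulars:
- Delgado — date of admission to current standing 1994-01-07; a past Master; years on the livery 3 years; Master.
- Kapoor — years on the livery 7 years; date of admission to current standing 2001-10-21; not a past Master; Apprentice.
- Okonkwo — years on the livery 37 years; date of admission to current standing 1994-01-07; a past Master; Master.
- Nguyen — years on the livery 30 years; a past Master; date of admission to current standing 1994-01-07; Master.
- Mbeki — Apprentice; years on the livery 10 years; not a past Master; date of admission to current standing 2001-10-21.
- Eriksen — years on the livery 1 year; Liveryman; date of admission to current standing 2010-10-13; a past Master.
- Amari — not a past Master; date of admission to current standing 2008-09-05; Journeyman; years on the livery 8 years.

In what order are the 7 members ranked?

Delgado, Nguyen, Okonkwo, Eriksen, Amari, Kapoor, Mbeki

By standing in the guild: Delgado, Nguyen and Okonkwo (Master); then Eriksen (Liveryman); then Amari (Journeyman); then Kapoor and Mbeki (Apprentice).
Delgado, Nguyen and Okonkwo are each a past Master, so the next rule applies.
Delgado, Nguyen and Okonkwo all have date of admission to current standing 1994-01-07, so the next rule applies.
Among Delgado, Nguyen and Okonkwo, alphabetically by surname: Delgado before Nguyen before Okonkwo.
Kapoor and Mbeki are each not a past Master, so the next rule applies.
Kapoor and Mbeki both have date of admission to current standing 2001-10-21, so the next rule applies.
Among Kapoor and Mbeki, alphabetically by surname: Kapoor before Mbeki.
Full order: Delgado, Nguyen, Okonkwo, Eriksen, Amari, Kapoor, Mbeki.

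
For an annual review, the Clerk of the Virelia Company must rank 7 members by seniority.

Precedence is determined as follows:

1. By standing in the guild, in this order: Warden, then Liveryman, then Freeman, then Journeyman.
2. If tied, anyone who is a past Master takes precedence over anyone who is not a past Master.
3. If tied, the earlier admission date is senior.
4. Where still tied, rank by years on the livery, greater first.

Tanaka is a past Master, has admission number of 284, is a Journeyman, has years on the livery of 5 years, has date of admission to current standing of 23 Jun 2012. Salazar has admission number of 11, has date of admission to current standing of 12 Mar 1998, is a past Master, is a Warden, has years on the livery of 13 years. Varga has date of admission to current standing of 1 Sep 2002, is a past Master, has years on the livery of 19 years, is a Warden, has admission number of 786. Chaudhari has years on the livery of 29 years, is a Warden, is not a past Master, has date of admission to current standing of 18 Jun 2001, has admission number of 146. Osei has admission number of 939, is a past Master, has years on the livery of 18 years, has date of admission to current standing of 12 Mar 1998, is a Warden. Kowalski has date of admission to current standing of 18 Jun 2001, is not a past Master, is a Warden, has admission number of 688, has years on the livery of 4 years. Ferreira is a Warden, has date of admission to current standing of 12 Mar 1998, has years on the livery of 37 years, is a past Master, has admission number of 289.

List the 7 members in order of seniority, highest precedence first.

By standing in the guild: Ferreira, Osei, Salazar, Varga, Chaudhari and Kowalski (Warden); then Tanaka (Journeyman).
Among Ferreira, Osei, Salazar, Varga, Chaudhari and Kowalski, a past Master before not a past Master: Ferreira, Osei, Salazar and Varga (a past Master) before Chaudhari and Kowalski (not a past Master).
Among Ferreira, Osei, Salazar and Varga, by date of admission to current standing (earlier first): Ferreira, Osei and Salazar (12 Mar 1998) before Varga (1 Sep 2002).
Among Ferreira, Osei and Salazar, by years on the livery (higher first): Ferreira (37 years) before Osei (18 years) before Salazar (13 years).
Chaudhari and Kowalski both have date of admission to current standing 18 Jun 2001, so the next rule applies.
Among Chaudhari and Kowalski, by years on the livery (higher first): Chaudhari (29 years) before Kowalski (4 years).
Full order: Ferreira, Osei, Salazar, Varga, Chaudhari, Kowalski, Tanaka.

Ferreira, Osei, Salazar, Varga, Chaudhari, Kowalski, Tanaka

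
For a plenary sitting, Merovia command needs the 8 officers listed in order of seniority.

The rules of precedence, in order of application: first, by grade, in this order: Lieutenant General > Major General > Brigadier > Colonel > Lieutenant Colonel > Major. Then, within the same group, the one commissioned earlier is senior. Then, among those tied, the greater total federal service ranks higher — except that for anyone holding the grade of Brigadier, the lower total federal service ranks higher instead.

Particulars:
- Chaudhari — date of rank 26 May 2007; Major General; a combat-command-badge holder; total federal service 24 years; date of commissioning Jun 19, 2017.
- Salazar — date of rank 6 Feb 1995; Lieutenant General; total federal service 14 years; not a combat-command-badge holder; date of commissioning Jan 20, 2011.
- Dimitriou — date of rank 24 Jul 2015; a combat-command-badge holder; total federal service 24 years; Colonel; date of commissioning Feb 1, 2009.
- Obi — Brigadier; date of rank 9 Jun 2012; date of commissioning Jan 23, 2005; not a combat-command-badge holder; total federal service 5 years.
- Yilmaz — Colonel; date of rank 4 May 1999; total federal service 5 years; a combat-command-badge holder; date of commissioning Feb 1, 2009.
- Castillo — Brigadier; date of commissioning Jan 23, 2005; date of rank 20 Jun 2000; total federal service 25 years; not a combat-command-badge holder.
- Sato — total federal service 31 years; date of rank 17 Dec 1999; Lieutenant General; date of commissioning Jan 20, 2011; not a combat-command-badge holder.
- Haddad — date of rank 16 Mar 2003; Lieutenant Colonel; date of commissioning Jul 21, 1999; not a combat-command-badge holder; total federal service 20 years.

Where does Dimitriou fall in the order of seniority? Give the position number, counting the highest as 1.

6

By grade: Sato and Salazar (Lieutenant General); then Chaudhari (Major General); then Obi and Castillo (Brigadier); then Dimitriou and Yilmaz (Colonel); then Haddad (Lieutenant Colonel).
Sato and Salazar both have date of commissioning Jan 20, 2011, so the next rule applies.
Among Sato and Salazar, by total federal service (higher first): Sato (31 years) before Salazar (14 years).
Obi and Castillo both have date of commissioning Jan 23, 2005, so the next rule applies.
Among Obi and Castillo, by total federal service (lower first) (reversed rule for this group): Obi (5 years) before Castillo (25 years).
Dimitriou and Yilmaz both have date of commissioning Feb 1, 2009, so the next rule applies.
Among Dimitriou and Yilmaz, by total federal service (higher first): Dimitriou (24 years) before Yilmaz (5 years).
Order: Sato, Salazar, Chaudhari, Obi, Castillo, Dimitriou, Yilmaz, Haddad. So position 6.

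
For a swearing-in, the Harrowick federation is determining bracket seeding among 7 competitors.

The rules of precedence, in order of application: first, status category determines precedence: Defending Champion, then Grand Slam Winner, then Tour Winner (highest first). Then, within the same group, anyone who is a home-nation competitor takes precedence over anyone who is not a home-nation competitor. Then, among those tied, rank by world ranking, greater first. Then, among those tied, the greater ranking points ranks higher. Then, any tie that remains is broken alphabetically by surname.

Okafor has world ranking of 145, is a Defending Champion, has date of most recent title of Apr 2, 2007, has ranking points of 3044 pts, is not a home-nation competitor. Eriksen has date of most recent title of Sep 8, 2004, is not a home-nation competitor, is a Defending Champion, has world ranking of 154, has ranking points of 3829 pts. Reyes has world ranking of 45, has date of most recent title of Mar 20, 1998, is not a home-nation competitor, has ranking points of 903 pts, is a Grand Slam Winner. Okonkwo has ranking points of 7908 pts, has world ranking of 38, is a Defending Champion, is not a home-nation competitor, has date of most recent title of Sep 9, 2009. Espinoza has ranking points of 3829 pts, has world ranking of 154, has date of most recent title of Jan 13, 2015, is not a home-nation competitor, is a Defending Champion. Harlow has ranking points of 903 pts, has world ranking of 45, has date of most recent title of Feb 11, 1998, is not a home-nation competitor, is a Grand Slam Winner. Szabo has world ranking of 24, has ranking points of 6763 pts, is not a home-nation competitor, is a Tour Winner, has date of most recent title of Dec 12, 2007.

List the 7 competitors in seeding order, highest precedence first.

By status category: Eriksen, Espinoza, Okafor and Okonkwo (Defending Champion); then Harlow and Reyes (Grand Slam Winner); then Szabo (Tour Winner).
Eriksen, Espinoza, Okafor and Okonkwo are each not a home-nation competitor, so the next rule applies.
Among Eriksen, Espinoza, Okafor and Okonkwo, by world ranking (higher first): Eriksen and Espinoza (154) before Okafor (145) before Okonkwo (38).
Eriksen and Espinoza both have ranking points 3829 pts, so the next rule applies.
Among Eriksen and Espinoza, alphabetically by surname: Eriksen before Espinoza.
Harlow and Reyes are each not a home-nation competitor, so the next rule applies.
Harlow and Reyes both have world ranking 45, so the next rule applies.
Harlow and Reyes both have ranking points 903 pts, so the next rule applies.
Among Harlow and Reyes, alphabetically by surname: Harlow before Reyes.
Full order: Eriksen, Espinoza, Okafor, Okonkwo, Harlow, Reyes, Szabo.

Eriksen, Espinoza, Okafor, Okonkwo, Harlow, Reyes, Szabo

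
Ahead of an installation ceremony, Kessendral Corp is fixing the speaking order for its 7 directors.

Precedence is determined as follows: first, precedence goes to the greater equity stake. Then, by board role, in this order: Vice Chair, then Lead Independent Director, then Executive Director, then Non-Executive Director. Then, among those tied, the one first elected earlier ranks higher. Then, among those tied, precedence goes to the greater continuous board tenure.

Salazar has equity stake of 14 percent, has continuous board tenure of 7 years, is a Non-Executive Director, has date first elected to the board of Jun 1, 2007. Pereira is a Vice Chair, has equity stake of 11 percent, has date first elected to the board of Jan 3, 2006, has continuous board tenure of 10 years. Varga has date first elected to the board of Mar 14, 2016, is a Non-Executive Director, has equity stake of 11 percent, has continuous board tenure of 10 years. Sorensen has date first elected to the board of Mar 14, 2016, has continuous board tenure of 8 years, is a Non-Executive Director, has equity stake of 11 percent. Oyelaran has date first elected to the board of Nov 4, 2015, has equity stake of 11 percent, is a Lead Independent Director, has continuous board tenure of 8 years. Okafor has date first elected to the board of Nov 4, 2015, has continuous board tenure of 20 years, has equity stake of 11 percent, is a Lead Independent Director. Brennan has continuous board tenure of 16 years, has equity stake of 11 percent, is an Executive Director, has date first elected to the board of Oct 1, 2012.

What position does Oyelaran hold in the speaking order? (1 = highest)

4

By equity stake (higher first): Salazar (14 percent); then Pereira, Okafor, Oyelaran, Brennan, Varga and Sorensen (each 11 percent).
Among Pereira, Okafor, Oyelaran, Brennan, Varga and Sorensen, by board role: Pereira (Vice Chair) before Okafor and Oyelaran (Lead Independent Director) before Brennan (Executive Director) before Varga and Sorensen (Non-Executive Director).
Okafor and Oyelaran both have date first elected to the board Nov 4, 2015, so the next rule applies.
Among Okafor and Oyelaran, by continuous board tenure (higher first): Okafor (20 years) before Oyelaran (8 years).
Varga and Sorensen both have date first elected to the board Mar 14, 2016, so the next rule applies.
Among Varga and Sorensen, by continuous board tenure (higher first): Varga (10 years) before Sorensen (8 years).
Order: Salazar, Pereira, Okafor, Oyelaran, Brennan, Varga, Sorensen. So position 4.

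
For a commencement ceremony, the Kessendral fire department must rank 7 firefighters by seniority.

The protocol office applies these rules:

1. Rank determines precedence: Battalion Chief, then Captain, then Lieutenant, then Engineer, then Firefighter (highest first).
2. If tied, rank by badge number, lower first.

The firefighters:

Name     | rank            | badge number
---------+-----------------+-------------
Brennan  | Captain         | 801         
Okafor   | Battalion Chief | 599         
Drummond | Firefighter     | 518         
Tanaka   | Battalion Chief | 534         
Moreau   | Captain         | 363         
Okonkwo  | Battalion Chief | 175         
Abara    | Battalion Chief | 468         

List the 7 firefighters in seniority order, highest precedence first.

Okonkwo, Abara, Tanaka, Okafor, Moreau, Brennan, Drummond

By rank: Okonkwo, Abara, Tanaka and Okafor (Battalion Chief); then Moreau and Brennan (Captain); then Drummond (Firefighter).
Among Okonkwo, Abara, Tanaka and Okafor, by badge number (lower first): Okonkwo (175) before Abara (468) before Tanaka (534) before Okafor (599).
Among Moreau and Brennan, by badge number (lower first): Moreau (363) before Brennan (801).
Full order: Okonkwo, Abara, Tanaka, Okafor, Moreau, Brennan, Drummond.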